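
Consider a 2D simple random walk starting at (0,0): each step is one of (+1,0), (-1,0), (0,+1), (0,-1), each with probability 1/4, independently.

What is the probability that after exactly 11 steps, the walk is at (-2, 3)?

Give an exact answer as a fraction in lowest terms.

Answer: 38115/2097152

Derivation:
Let h be the number of horizontal steps (so 11-h are vertical). To end at (-2,3) need (h-2)/2 right-steps and ((11-h)+3)/2 up-steps.
Sum over h with 2 ≤ h ≤ 8, h ≡ 0 (mod 2), 11-h ≡ 1 (mod 2):
h=2: C(11,2)·C(2,0)·C(9,6) = 55·1·84 = 4620
h=4: C(11,4)·C(4,1)·C(7,5) = 330·4·21 = 27720
h=6: C(11,6)·C(6,2)·C(5,4) = 462·15·5 = 34650
h=8: C(11,8)·C(8,3)·C(3,3) = 165·56·1 = 9240
Total favorable: 76230
Total paths: 4^11 = 4194304
P = 76230/4194304 = 38115/2097152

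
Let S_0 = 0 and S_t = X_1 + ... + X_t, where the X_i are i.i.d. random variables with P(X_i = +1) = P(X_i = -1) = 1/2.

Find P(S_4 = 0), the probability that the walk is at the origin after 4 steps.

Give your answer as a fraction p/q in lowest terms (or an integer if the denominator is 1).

To return to 0 after 4 steps: need exactly 2 steps of +1 and 2 of -1.
Favorable paths: C(4,2) = 6
Total paths: 2^4 = 16
P = 6/16 = 3/8

Answer: 3/8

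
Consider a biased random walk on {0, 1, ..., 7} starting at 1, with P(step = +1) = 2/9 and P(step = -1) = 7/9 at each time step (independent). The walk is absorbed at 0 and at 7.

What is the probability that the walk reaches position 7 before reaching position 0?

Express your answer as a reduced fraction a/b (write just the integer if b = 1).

Biased walk: p = 2/9, q = 7/9, r = q/p = 7/2
Gambler's ruin: P(hit 7 before 0 | start at 1) = (1 - r^a)/(1 - r^N)
r^1 = 7/2; r^7 = 823543/128
P = (1 - 7/2) / (1 - 823543/128) = -5/2 / -823415/128 = 64/164683

Answer: 64/164683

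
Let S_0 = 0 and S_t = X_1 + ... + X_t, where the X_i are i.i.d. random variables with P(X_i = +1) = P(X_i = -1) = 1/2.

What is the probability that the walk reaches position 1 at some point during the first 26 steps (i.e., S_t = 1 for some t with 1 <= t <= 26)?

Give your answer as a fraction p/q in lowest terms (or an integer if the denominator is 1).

Answer: 7088533/8388608

Derivation:
Count via complement. Let g(t,s) = #length-t paths at position s with S_1..S_t all ≠ 1.
g(t,s) = g(t-1,s-1) + g(t-1,s+1) for s ≠ 1; g(t,1) = 0.
t=0: g(0,0)=1
t=1: g(1,-1)=1
t=2: g(2,-2)=1 g(2,0)=1
t=3: g(3,-3)=1 g(3,-1)=2
t=4: g(4,-4)=1 g(4,-2)=3 g(4,0)=2
t=5: g(5,-5)=1 g(5,-3)=4 g(5,-1)=5
t=6: g(6,-6)=1 g(6,-4)=5 g(6,-2)=9 g(6,0)=5
t=7: g(7,-7)=1 g(7,-5)=6 g(7,-3)=14 g(7,-1)=14
t=8: g(8,-8)=1 g(8,-6)=7 g(8,-4)=20 g(8,-2)=28 g(8,0)=14
t=9: g(9,-9)=1 g(9,-7)=8 g(9,-5)=27 g(9,-3)=48 g(9,-1)=42
t=10: g(10,-10)=1 g(10,-8)=9 g(10,-6)=35 g(10,-4)=75 g(10,-2)=90 g(10,0)=42
t=11: g(11,-11)=1 g(11,-9)=10 g(11,-7)=44 g(11,-5)=110 g(11,-3)=165 g(11,-1)=132
t=12: g(12,-12)=1 g(12,-10)=11 g(12,-8)=54 g(12,-6)=154 g(12,-4)=275 g(12,-2)=297 g(12,0)=132
t=13: g(13,-13)=1 g(13,-11)=12 g(13,-9)=65 g(13,-7)=208 g(13,-5)=429 g(13,-3)=572 g(13,-1)=429
t=14: g(14,-14)=1 g(14,-12)=13 g(14,-10)=77 g(14,-8)=273 g(14,-6)=637 g(14,-4)=1001 g(14,-2)=1001 g(14,0)=429
t=15: g(15,-15)=1 g(15,-13)=14 g(15,-11)=90 g(15,-9)=350 g(15,-7)=910 g(15,-5)=1638 g(15,-3)=2002 g(15,-1)=1430
t=16: g(16,-16)=1 g(16,-14)=15 g(16,-12)=104 g(16,-10)=440 g(16,-8)=1260 g(16,-6)=2548 g(16,-4)=3640 g(16,-2)=3432 g(16,0)=1430
t=17: g(17,-17)=1 g(17,-15)=16 g(17,-13)=119 g(17,-11)=544 g(17,-9)=1700 g(17,-7)=3808 g(17,-5)=6188 g(17,-3)=7072 g(17,-1)=4862
t=18: g(18,-18)=1 g(18,-16)=17 g(18,-14)=135 g(18,-12)=663 g(18,-10)=2244 g(18,-8)=5508 g(18,-6)=9996 g(18,-4)=13260 g(18,-2)=11934 g(18,0)=4862
t=19: g(19,-19)=1 g(19,-17)=18 g(19,-15)=152 g(19,-13)=798 g(19,-11)=2907 g(19,-9)=7752 g(19,-7)=15504 g(19,-5)=23256 g(19,-3)=25194 g(19,-1)=16796
t=20: g(20,-20)=1 g(20,-18)=19 g(20,-16)=170 g(20,-14)=950 g(20,-12)=3705 g(20,-10)=10659 g(20,-8)=23256 g(20,-6)=38760 g(20,-4)=48450 g(20,-2)=41990 g(20,0)=16796
t=21: g(21,-21)=1 g(21,-19)=20 g(21,-17)=189 g(21,-15)=1120 g(21,-13)=4655 g(21,-11)=14364 g(21,-9)=33915 g(21,-7)=62016 g(21,-5)=87210 g(21,-3)=90440 g(21,-1)=58786
t=22: g(22,-22)=1 g(22,-20)=21 g(22,-18)=209 g(22,-16)=1309 g(22,-14)=5775 g(22,-12)=19019 g(22,-10)=48279 g(22,-8)=95931 g(22,-6)=149226 g(22,-4)=177650 g(22,-2)=149226 g(22,0)=58786
t=23: g(23,-23)=1 g(23,-21)=22 g(23,-19)=230 g(23,-17)=1518 g(23,-15)=7084 g(23,-13)=24794 g(23,-11)=67298 g(23,-9)=144210 g(23,-7)=245157 g(23,-5)=326876 g(23,-3)=326876 g(23,-1)=208012
t=24: g(24,-24)=1 g(24,-22)=23 g(24,-20)=252 g(24,-18)=1748 g(24,-16)=8602 g(24,-14)=31878 g(24,-12)=92092 g(24,-10)=211508 g(24,-8)=389367 g(24,-6)=572033 g(24,-4)=653752 g(24,-2)=534888 g(24,0)=208012
t=25: g(25,-25)=1 g(25,-23)=24 g(25,-21)=275 g(25,-19)=2000 g(25,-17)=10350 g(25,-15)=40480 g(25,-13)=123970 g(25,-11)=303600 g(25,-9)=600875 g(25,-7)=961400 g(25,-5)=1225785 g(25,-3)=1188640 g(25,-1)=742900
t=26: g(26,-26)=1 g(26,-24)=25 g(26,-22)=299 g(26,-20)=2275 g(26,-18)=12350 g(26,-16)=50830 g(26,-14)=164450 g(26,-12)=427570 g(26,-10)=904475 g(26,-8)=1562275 g(26,-6)=2187185 g(26,-4)=2414425 g(26,-2)=1931540 g(26,0)=742900
Paths never hitting 1: Σ_s g(26,s) = 10400600
Paths hitting 1: 2^26 - 10400600 = 56708264
P = 56708264/67108864 = 7088533/8388608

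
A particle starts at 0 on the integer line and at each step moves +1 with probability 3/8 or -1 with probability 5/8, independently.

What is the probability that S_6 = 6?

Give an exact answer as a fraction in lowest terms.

To reach position 6 after 6 steps: need 6 steps of +1 and 0 steps of -1.
Number of such sequences: C(6,6) = 1
Each has probability (3/8)^6 · (5/8)^0 = 729/262144
P = 1 · 729/262144 = 729/262144

Answer: 729/262144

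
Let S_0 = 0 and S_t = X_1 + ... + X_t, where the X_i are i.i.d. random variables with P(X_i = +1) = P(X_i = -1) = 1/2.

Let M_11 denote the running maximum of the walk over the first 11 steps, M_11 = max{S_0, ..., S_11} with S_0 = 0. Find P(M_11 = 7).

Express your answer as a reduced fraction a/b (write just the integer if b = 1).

Let M_11 = max(S_0,...,S_11). Use the reflection principle: for j ≥ 1, #{paths with M_11 ≥ j} = #{S_11 ≥ j} + #{S_11 ≥ j+1}.
By reflection, #{M_11 ≥ 7} = #{S_11 ≥ 7} + #{S_11 ≥ 8} = 67 + 12 = 79.
#{M_11 ≥ 8} = #{S_11 ≥ 8} + #{S_11 ≥ 9} = 12 + 12 = 24.
#{M_11 = 7} = 79 - 24 = 55.
P(M_11 = 7) = 55/2048 = 55/2048

Answer: 55/2048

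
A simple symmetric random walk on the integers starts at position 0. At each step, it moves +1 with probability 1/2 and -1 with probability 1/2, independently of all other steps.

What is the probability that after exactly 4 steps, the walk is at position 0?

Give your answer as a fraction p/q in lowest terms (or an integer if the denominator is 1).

To return to 0 after 4 steps: need exactly 2 steps of +1 and 2 of -1.
Favorable paths: C(4,2) = 6
Total paths: 2^4 = 16
P = 6/16 = 3/8

Answer: 3/8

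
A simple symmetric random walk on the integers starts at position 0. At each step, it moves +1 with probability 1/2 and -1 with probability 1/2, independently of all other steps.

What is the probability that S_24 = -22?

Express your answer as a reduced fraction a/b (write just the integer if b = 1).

To reach position -22 after 24 steps: need 1 step of +1 and 23 of -1.
Favorable paths: C(24,1) = 24
Total paths: 2^24 = 16777216
P = 24/16777216 = 3/2097152

Answer: 3/2097152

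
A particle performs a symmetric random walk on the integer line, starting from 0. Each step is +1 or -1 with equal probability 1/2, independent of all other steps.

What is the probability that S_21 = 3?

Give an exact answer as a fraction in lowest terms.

Answer: 146965/1048576

Derivation:
To reach position 3 after 21 steps: need 12 steps of +1 and 9 of -1.
Favorable paths: C(21,12) = 293930
Total paths: 2^21 = 2097152
P = 293930/2097152 = 146965/1048576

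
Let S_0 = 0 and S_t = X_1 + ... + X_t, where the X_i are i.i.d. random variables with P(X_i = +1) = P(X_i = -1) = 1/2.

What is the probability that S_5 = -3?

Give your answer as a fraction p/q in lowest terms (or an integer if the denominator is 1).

Answer: 5/32

Derivation:
To reach position -3 after 5 steps: need 1 step of +1 and 4 of -1.
Favorable paths: C(5,1) = 5
Total paths: 2^5 = 32
P = 5/32 = 5/32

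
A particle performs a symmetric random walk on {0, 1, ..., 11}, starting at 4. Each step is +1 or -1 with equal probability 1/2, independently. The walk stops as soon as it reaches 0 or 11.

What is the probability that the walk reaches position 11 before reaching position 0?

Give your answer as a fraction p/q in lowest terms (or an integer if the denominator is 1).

Symmetric walk (p = 1/2): the harmonic-function argument gives P(hit 11 before 0 | start at 4) = a/N.
P = 4/11 = 4/11

Answer: 4/11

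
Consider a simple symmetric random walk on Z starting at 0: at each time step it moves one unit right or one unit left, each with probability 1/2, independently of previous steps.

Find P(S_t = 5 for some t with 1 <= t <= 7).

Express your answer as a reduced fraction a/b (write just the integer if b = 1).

Answer: 9/128

Derivation:
Count via complement. Let g(t,s) = #length-t paths at position s with S_1..S_t all ≠ 5.
g(t,s) = g(t-1,s-1) + g(t-1,s+1) for s ≠ 5; g(t,5) = 0.
t=0: g(0,0)=1
t=1: g(1,-1)=1 g(1,1)=1
t=2: g(2,-2)=1 g(2,0)=2 g(2,2)=1
t=3: g(3,-3)=1 g(3,-1)=3 g(3,1)=3 g(3,3)=1
t=4: g(4,-4)=1 g(4,-2)=4 g(4,0)=6 g(4,2)=4 g(4,4)=1
t=5: g(5,-5)=1 g(5,-3)=5 g(5,-1)=10 g(5,1)=10 g(5,3)=5
t=6: g(6,-6)=1 g(6,-4)=6 g(6,-2)=15 g(6,0)=20 g(6,2)=15 g(6,4)=5
t=7: g(7,-7)=1 g(7,-5)=7 g(7,-3)=21 g(7,-1)=35 g(7,1)=35 g(7,3)=20
Paths never hitting 5: Σ_s g(7,s) = 119
Paths hitting 5: 2^7 - 119 = 9
P = 9/128 = 9/128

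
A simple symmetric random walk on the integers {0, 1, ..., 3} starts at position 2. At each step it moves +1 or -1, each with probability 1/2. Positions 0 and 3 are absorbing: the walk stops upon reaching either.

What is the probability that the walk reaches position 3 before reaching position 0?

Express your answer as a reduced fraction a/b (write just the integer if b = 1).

Answer: 2/3

Derivation:
Symmetric walk (p = 1/2): the harmonic-function argument gives P(hit 3 before 0 | start at 2) = a/N.
P = 2/3 = 2/3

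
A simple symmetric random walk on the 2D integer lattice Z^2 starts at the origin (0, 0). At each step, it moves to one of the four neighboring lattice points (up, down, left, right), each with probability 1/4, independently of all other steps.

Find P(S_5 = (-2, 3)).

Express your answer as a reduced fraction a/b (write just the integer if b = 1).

Let h be the number of horizontal steps (so 5-h are vertical). To end at (-2,3) need (h-2)/2 right-steps and ((5-h)+3)/2 up-steps.
Sum over h with 2 ≤ h ≤ 2, h ≡ 0 (mod 2), 5-h ≡ 1 (mod 2):
h=2: C(5,2)·C(2,0)·C(3,3) = 10·1·1 = 10
Total favorable: 10
Total paths: 4^5 = 1024
P = 10/1024 = 5/512

Answer: 5/512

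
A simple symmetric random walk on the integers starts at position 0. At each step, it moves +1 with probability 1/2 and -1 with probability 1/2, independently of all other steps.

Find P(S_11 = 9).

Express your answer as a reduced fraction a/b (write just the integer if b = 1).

To reach position 9 after 11 steps: need 10 steps of +1 and 1 of -1.
Favorable paths: C(11,10) = 11
Total paths: 2^11 = 2048
P = 11/2048 = 11/2048

Answer: 11/2048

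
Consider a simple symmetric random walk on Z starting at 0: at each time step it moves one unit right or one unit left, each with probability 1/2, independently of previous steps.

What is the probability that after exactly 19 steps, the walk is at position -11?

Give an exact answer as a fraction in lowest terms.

Answer: 969/131072

Derivation:
To reach position -11 after 19 steps: need 4 steps of +1 and 15 of -1.
Favorable paths: C(19,4) = 3876
Total paths: 2^19 = 524288
P = 3876/524288 = 969/131072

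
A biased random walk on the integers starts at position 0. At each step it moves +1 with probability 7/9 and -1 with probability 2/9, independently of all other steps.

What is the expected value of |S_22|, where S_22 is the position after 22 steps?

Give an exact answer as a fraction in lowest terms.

Answer: 12040846116050333282206/984770902183611232881

Derivation:
S_22 takes values m ≡ 0 (mod 2) with |m| ≤ 22; P(S_22=m) = C(22,(22+m)/2) · (7/9)^((22+m)/2) · (2/9)^((22-m)/2).
Distribution: P(S=-22)=4194304/984770902183611232881, P(S=-20)=322961408/984770902183611232881, P(S=-18)=3956277248/328256967394537077627, P(S=-16)=276939407360/984770902183611232881, P(S=-14)=4604117647360/984770902183611232881, P(S=-12)=6445764706304/109418989131512359209, P(S=-10)=191761500012544/328256967394537077627, P(S=-8)=1534092000100352/328256967394537077627, P(S=-6)=3355826250219520/109418989131512359209, P(S=-4)=164435486260756480/984770902183611232881, P(S=-2)=748181462486441984/984770902183611232881, P(S=0)=952230952255471616/328256967394537077627, P(S=2)=9165222915458914304/984770902183611232881, P(S=4)=24675600157004769280/984770902183611232881, P(S=6)=6168900039251192320/109418989131512359209, P(S=8)=34545840219806676992/328256967394537077627, P(S=10)=52898317836578974144/328256967394537077627, P(S=12)=21781660285650165824/109418989131512359209, P(S=14)=190589527499438950960/984770902183611232881, P(S=16)=140434388683797121760/984770902183611232881, P(S=18)=24576018019664496308/328256967394537077627, P(S=20)=24576018019664496308/984770902183611232881, P(S=22)=3909821048582988049/984770902183611232881
E[|S_22|] = Σ_m |m|·P(S_22=m) = 12040846116050333282206/984770902183611232881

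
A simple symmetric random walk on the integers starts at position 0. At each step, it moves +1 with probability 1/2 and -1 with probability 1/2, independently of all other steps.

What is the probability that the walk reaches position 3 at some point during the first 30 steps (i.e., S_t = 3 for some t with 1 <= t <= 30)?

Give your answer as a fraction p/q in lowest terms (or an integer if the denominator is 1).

Answer: 313889477/536870912

Derivation:
Count via complement. Let g(t,s) = #length-t paths at position s with S_1..S_t all ≠ 3.
g(t,s) = g(t-1,s-1) + g(t-1,s+1) for s ≠ 3; g(t,3) = 0.
t=0: g(0,0)=1
t=1: g(1,-1)=1 g(1,1)=1
t=2: g(2,-2)=1 g(2,0)=2 g(2,2)=1
t=3: g(3,-3)=1 g(3,-1)=3 g(3,1)=3
t=4: g(4,-4)=1 g(4,-2)=4 g(4,0)=6 g(4,2)=3
t=5: g(5,-5)=1 g(5,-3)=5 g(5,-1)=10 g(5,1)=9
t=6: g(6,-6)=1 g(6,-4)=6 g(6,-2)=15 g(6,0)=19 g(6,2)=9
t=7: g(7,-7)=1 g(7,-5)=7 g(7,-3)=21 g(7,-1)=34 g(7,1)=28
t=8: g(8,-8)=1 g(8,-6)=8 g(8,-4)=28 g(8,-2)=55 g(8,0)=62 g(8,2)=28
t=9: g(9,-9)=1 g(9,-7)=9 g(9,-5)=36 g(9,-3)=83 g(9,-1)=117 g(9,1)=90
t=10: g(10,-10)=1 g(10,-8)=10 g(10,-6)=45 g(10,-4)=119 g(10,-2)=200 g(10,0)=207 g(10,2)=90
t=11: g(11,-11)=1 g(11,-9)=11 g(11,-7)=55 g(11,-5)=164 g(11,-3)=319 g(11,-1)=407 g(11,1)=297
t=12: g(12,-12)=1 g(12,-10)=12 g(12,-8)=66 g(12,-6)=219 g(12,-4)=483 g(12,-2)=726 g(12,0)=704 g(12,2)=297
t=13: g(13,-13)=1 g(13,-11)=13 g(13,-9)=78 g(13,-7)=285 g(13,-5)=702 g(13,-3)=1209 g(13,-1)=1430 g(13,1)=1001
t=14: g(14,-14)=1 g(14,-12)=14 g(14,-10)=91 g(14,-8)=363 g(14,-6)=987 g(14,-4)=1911 g(14,-2)=2639 g(14,0)=2431 g(14,2)=1001
t=15: g(15,-15)=1 g(15,-13)=15 g(15,-11)=105 g(15,-9)=454 g(15,-7)=1350 g(15,-5)=2898 g(15,-3)=4550 g(15,-1)=5070 g(15,1)=3432
t=16: g(16,-16)=1 g(16,-14)=16 g(16,-12)=120 g(16,-10)=559 g(16,-8)=1804 g(16,-6)=4248 g(16,-4)=7448 g(16,-2)=9620 g(16,0)=8502 g(16,2)=3432
t=17: g(17,-17)=1 g(17,-15)=17 g(17,-13)=136 g(17,-11)=679 g(17,-9)=2363 g(17,-7)=6052 g(17,-5)=11696 g(17,-3)=17068 g(17,-1)=18122 g(17,1)=11934
t=18: g(18,-18)=1 g(18,-16)=18 g(18,-14)=153 g(18,-12)=815 g(18,-10)=3042 g(18,-8)=8415 g(18,-6)=17748 g(18,-4)=28764 g(18,-2)=35190 g(18,0)=30056 g(18,2)=11934
t=19: g(19,-19)=1 g(19,-17)=19 g(19,-15)=171 g(19,-13)=968 g(19,-11)=3857 g(19,-9)=11457 g(19,-7)=26163 g(19,-5)=46512 g(19,-3)=63954 g(19,-1)=65246 g(19,1)=41990
t=20: g(20,-20)=1 g(20,-18)=20 g(20,-16)=190 g(20,-14)=1139 g(20,-12)=4825 g(20,-10)=15314 g(20,-8)=37620 g(20,-6)=72675 g(20,-4)=110466 g(20,-2)=129200 g(20,0)=107236 g(20,2)=41990
t=21: g(21,-21)=1 g(21,-19)=21 g(21,-17)=210 g(21,-15)=1329 g(21,-13)=5964 g(21,-11)=20139 g(21,-9)=52934 g(21,-7)=110295 g(21,-5)=183141 g(21,-3)=239666 g(21,-1)=236436 g(21,1)=149226
t=22: g(22,-22)=1 g(22,-20)=22 g(22,-18)=231 g(22,-16)=1539 g(22,-14)=7293 g(22,-12)=26103 g(22,-10)=73073 g(22,-8)=163229 g(22,-6)=293436 g(22,-4)=422807 g(22,-2)=476102 g(22,0)=385662 g(22,2)=149226
t=23: g(23,-23)=1 g(23,-21)=23 g(23,-19)=253 g(23,-17)=1770 g(23,-15)=8832 g(23,-13)=33396 g(23,-11)=99176 g(23,-9)=236302 g(23,-7)=456665 g(23,-5)=716243 g(23,-3)=898909 g(23,-1)=861764 g(23,1)=534888
t=24: g(24,-24)=1 g(24,-22)=24 g(24,-20)=276 g(24,-18)=2023 g(24,-16)=10602 g(24,-14)=42228 g(24,-12)=132572 g(24,-10)=335478 g(24,-8)=692967 g(24,-6)=1172908 g(24,-4)=1615152 g(24,-2)=1760673 g(24,0)=1396652 g(24,2)=534888
t=25: g(25,-25)=1 g(25,-23)=25 g(25,-21)=300 g(25,-19)=2299 g(25,-17)=12625 g(25,-15)=52830 g(25,-13)=174800 g(25,-11)=468050 g(25,-9)=1028445 g(25,-7)=1865875 g(25,-5)=2788060 g(25,-3)=3375825 g(25,-1)=3157325 g(25,1)=1931540
t=26: g(26,-26)=1 g(26,-24)=26 g(26,-22)=325 g(26,-20)=2599 g(26,-18)=14924 g(26,-16)=65455 g(26,-14)=227630 g(26,-12)=642850 g(26,-10)=1496495 g(26,-8)=2894320 g(26,-6)=4653935 g(26,-4)=6163885 g(26,-2)=6533150 g(26,0)=5088865 g(26,2)=1931540
t=27: g(27,-27)=1 g(27,-25)=27 g(27,-23)=351 g(27,-21)=2924 g(27,-19)=17523 g(27,-17)=80379 g(27,-15)=293085 g(27,-13)=870480 g(27,-11)=2139345 g(27,-9)=4390815 g(27,-7)=7548255 g(27,-5)=10817820 g(27,-3)=12697035 g(27,-1)=11622015 g(27,1)=7020405
t=28: g(28,-28)=1 g(28,-26)=28 g(28,-24)=378 g(28,-22)=3275 g(28,-20)=20447 g(28,-18)=97902 g(28,-16)=373464 g(28,-14)=1163565 g(28,-12)=3009825 g(28,-10)=6530160 g(28,-8)=11939070 g(28,-6)=18366075 g(28,-4)=23514855 g(28,-2)=24319050 g(28,0)=18642420 g(28,2)=7020405
t=29: g(29,-29)=1 g(29,-27)=29 g(29,-25)=406 g(29,-23)=3653 g(29,-21)=23722 g(29,-19)=118349 g(29,-17)=471366 g(29,-15)=1537029 g(29,-13)=4173390 g(29,-11)=9539985 g(29,-9)=18469230 g(29,-7)=30305145 g(29,-5)=41880930 g(29,-3)=47833905 g(29,-1)=42961470 g(29,1)=25662825
t=30: g(30,-30)=1 g(30,-28)=30 g(30,-26)=435 g(30,-24)=4059 g(30,-22)=27375 g(30,-20)=142071 g(30,-18)=589715 g(30,-16)=2008395 g(30,-14)=5710419 g(30,-12)=13713375 g(30,-10)=28009215 g(30,-8)=48774375 g(30,-6)=72186075 g(30,-4)=89714835 g(30,-2)=90795375 g(30,0)=68624295 g(30,2)=25662825
Paths never hitting 3: Σ_s g(30,s) = 445962870
Paths hitting 3: 2^30 - 445962870 = 627778954
P = 627778954/1073741824 = 313889477/536870912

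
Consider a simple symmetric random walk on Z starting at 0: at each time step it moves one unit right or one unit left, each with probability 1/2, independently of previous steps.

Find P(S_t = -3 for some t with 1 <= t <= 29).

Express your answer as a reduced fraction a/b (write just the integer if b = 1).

Count via complement. Let g(t,s) = #length-t paths at position s with S_1..S_t all ≠ -3.
g(t,s) = g(t-1,s-1) + g(t-1,s+1) for s ≠ -3; g(t,-3) = 0.
t=0: g(0,0)=1
t=1: g(1,-1)=1 g(1,1)=1
t=2: g(2,-2)=1 g(2,0)=2 g(2,2)=1
t=3: g(3,-1)=3 g(3,1)=3 g(3,3)=1
t=4: g(4,-2)=3 g(4,0)=6 g(4,2)=4 g(4,4)=1
t=5: g(5,-1)=9 g(5,1)=10 g(5,3)=5 g(5,5)=1
t=6: g(6,-2)=9 g(6,0)=19 g(6,2)=15 g(6,4)=6 g(6,6)=1
t=7: g(7,-1)=28 g(7,1)=34 g(7,3)=21 g(7,5)=7 g(7,7)=1
t=8: g(8,-2)=28 g(8,0)=62 g(8,2)=55 g(8,4)=28 g(8,6)=8 g(8,8)=1
t=9: g(9,-1)=90 g(9,1)=117 g(9,3)=83 g(9,5)=36 g(9,7)=9 g(9,9)=1
t=10: g(10,-2)=90 g(10,0)=207 g(10,2)=200 g(10,4)=119 g(10,6)=45 g(10,8)=10 g(10,10)=1
t=11: g(11,-1)=297 g(11,1)=407 g(11,3)=319 g(11,5)=164 g(11,7)=55 g(11,9)=11 g(11,11)=1
t=12: g(12,-2)=297 g(12,0)=704 g(12,2)=726 g(12,4)=483 g(12,6)=219 g(12,8)=66 g(12,10)=12 g(12,12)=1
t=13: g(13,-1)=1001 g(13,1)=1430 g(13,3)=1209 g(13,5)=702 g(13,7)=285 g(13,9)=78 g(13,11)=13 g(13,13)=1
t=14: g(14,-2)=1001 g(14,0)=2431 g(14,2)=2639 g(14,4)=1911 g(14,6)=987 g(14,8)=363 g(14,10)=91 g(14,12)=14 g(14,14)=1
t=15: g(15,-1)=3432 g(15,1)=5070 g(15,3)=4550 g(15,5)=2898 g(15,7)=1350 g(15,9)=454 g(15,11)=105 g(15,13)=15 g(15,15)=1
t=16: g(16,-2)=3432 g(16,0)=8502 g(16,2)=9620 g(16,4)=7448 g(16,6)=4248 g(16,8)=1804 g(16,10)=559 g(16,12)=120 g(16,14)=16 g(16,16)=1
t=17: g(17,-1)=11934 g(17,1)=18122 g(17,3)=17068 g(17,5)=11696 g(17,7)=6052 g(17,9)=2363 g(17,11)=679 g(17,13)=136 g(17,15)=17 g(17,17)=1
t=18: g(18,-2)=11934 g(18,0)=30056 g(18,2)=35190 g(18,4)=28764 g(18,6)=17748 g(18,8)=8415 g(18,10)=3042 g(18,12)=815 g(18,14)=153 g(18,16)=18 g(18,18)=1
t=19: g(19,-1)=41990 g(19,1)=65246 g(19,3)=63954 g(19,5)=46512 g(19,7)=26163 g(19,9)=11457 g(19,11)=3857 g(19,13)=968 g(19,15)=171 g(19,17)=19 g(19,19)=1
t=20: g(20,-2)=41990 g(20,0)=107236 g(20,2)=129200 g(20,4)=110466 g(20,6)=72675 g(20,8)=37620 g(20,10)=15314 g(20,12)=4825 g(20,14)=1139 g(20,16)=190 g(20,18)=20 g(20,20)=1
t=21: g(21,-1)=149226 g(21,1)=236436 g(21,3)=239666 g(21,5)=183141 g(21,7)=110295 g(21,9)=52934 g(21,11)=20139 g(21,13)=5964 g(21,15)=1329 g(21,17)=210 g(21,19)=21 g(21,21)=1
t=22: g(22,-2)=149226 g(22,0)=385662 g(22,2)=476102 g(22,4)=422807 g(22,6)=293436 g(22,8)=163229 g(22,10)=73073 g(22,12)=26103 g(22,14)=7293 g(22,16)=1539 g(22,18)=231 g(22,20)=22 g(22,22)=1
t=23: g(23,-1)=534888 g(23,1)=861764 g(23,3)=898909 g(23,5)=716243 g(23,7)=456665 g(23,9)=236302 g(23,11)=99176 g(23,13)=33396 g(23,15)=8832 g(23,17)=1770 g(23,19)=253 g(23,21)=23 g(23,23)=1
t=24: g(24,-2)=534888 g(24,0)=1396652 g(24,2)=1760673 g(24,4)=1615152 g(24,6)=1172908 g(24,8)=692967 g(24,10)=335478 g(24,12)=132572 g(24,14)=42228 g(24,16)=10602 g(24,18)=2023 g(24,20)=276 g(24,22)=24 g(24,24)=1
t=25: g(25,-1)=1931540 g(25,1)=3157325 g(25,3)=3375825 g(25,5)=2788060 g(25,7)=1865875 g(25,9)=1028445 g(25,11)=468050 g(25,13)=174800 g(25,15)=52830 g(25,17)=12625 g(25,19)=2299 g(25,21)=300 g(25,23)=25 g(25,25)=1
t=26: g(26,-2)=1931540 g(26,0)=5088865 g(26,2)=6533150 g(26,4)=6163885 g(26,6)=4653935 g(26,8)=2894320 g(26,10)=1496495 g(26,12)=642850 g(26,14)=227630 g(26,16)=65455 g(26,18)=14924 g(26,20)=2599 g(26,22)=325 g(26,24)=26 g(26,26)=1
t=27: g(27,-1)=7020405 g(27,1)=11622015 g(27,3)=12697035 g(27,5)=10817820 g(27,7)=7548255 g(27,9)=4390815 g(27,11)=2139345 g(27,13)=870480 g(27,15)=293085 g(27,17)=80379 g(27,19)=17523 g(27,21)=2924 g(27,23)=351 g(27,25)=27 g(27,27)=1
t=28: g(28,-2)=7020405 g(28,0)=18642420 g(28,2)=24319050 g(28,4)=23514855 g(28,6)=18366075 g(28,8)=11939070 g(28,10)=6530160 g(28,12)=3009825 g(28,14)=1163565 g(28,16)=373464 g(28,18)=97902 g(28,20)=20447 g(28,22)=3275 g(28,24)=378 g(28,26)=28 g(28,28)=1
t=29: g(29,-1)=25662825 g(29,1)=42961470 g(29,3)=47833905 g(29,5)=41880930 g(29,7)=30305145 g(29,9)=18469230 g(29,11)=9539985 g(29,13)=4173390 g(29,15)=1537029 g(29,17)=471366 g(29,19)=118349 g(29,21)=23722 g(29,23)=3653 g(29,25)=406 g(29,27)=29 g(29,29)=1
Paths never hitting -3: Σ_s g(29,s) = 222981435
Paths hitting -3: 2^29 - 222981435 = 313889477
P = 313889477/536870912 = 313889477/536870912

Answer: 313889477/536870912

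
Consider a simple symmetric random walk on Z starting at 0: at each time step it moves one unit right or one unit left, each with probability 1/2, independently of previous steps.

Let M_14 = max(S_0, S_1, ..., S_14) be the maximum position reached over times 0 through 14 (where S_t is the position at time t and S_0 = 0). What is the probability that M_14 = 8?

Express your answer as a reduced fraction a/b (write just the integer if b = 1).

Let M_14 = max(S_0,...,S_14). Use the reflection principle: for j ≥ 1, #{paths with M_14 ≥ j} = #{S_14 ≥ j} + #{S_14 ≥ j+1}.
By reflection, #{M_14 ≥ 8} = #{S_14 ≥ 8} + #{S_14 ≥ 9} = 470 + 106 = 576.
#{M_14 ≥ 9} = #{S_14 ≥ 9} + #{S_14 ≥ 10} = 106 + 106 = 212.
#{M_14 = 8} = 576 - 212 = 364.
P(M_14 = 8) = 364/16384 = 91/4096

Answer: 91/4096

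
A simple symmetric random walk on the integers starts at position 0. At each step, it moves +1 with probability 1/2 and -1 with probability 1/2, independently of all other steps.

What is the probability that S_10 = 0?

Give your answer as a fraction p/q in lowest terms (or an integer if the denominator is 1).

To reach position 0 after 10 steps: need 5 steps of +1 and 5 of -1.
Favorable paths: C(10,5) = 252
Total paths: 2^10 = 1024
P = 252/1024 = 63/256

Answer: 63/256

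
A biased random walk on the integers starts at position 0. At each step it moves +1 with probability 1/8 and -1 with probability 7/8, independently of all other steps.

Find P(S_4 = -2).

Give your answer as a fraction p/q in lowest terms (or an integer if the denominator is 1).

To reach position -2 after 4 steps: need 1 step of +1 and 3 steps of -1.
Number of such sequences: C(4,1) = 4
Each has probability (1/8)^1 · (7/8)^3 = 343/4096
P = 4 · 343/4096 = 343/1024

Answer: 343/1024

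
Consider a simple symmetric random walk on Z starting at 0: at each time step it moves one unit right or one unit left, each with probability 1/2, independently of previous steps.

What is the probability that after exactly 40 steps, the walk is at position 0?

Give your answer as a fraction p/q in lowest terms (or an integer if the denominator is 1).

Answer: 34461632205/274877906944

Derivation:
To return to 0 after 40 steps: need exactly 20 steps of +1 and 20 of -1.
Favorable paths: C(40,20) = 137846528820
Total paths: 2^40 = 1099511627776
P = 137846528820/1099511627776 = 34461632205/274877906944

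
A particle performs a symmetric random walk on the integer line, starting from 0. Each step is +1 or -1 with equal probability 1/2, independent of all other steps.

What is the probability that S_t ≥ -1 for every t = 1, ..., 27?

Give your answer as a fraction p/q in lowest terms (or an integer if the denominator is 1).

Answer: 5014575/16777216

Derivation:
Let f(t,s) = #length-t paths at position s with S_1..S_t all ≥ -1.
f(t,s) = f(t-1,s-1) + f(t-1,s+1) for s ≥ -1; f(t,s) = 0 for s < -1.
t=0: f(0,0)=1
t=1: f(1,-1)=1 f(1,1)=1
t=2: f(2,0)=2 f(2,2)=1
t=3: f(3,-1)=2 f(3,1)=3 f(3,3)=1
t=4: f(4,0)=5 f(4,2)=4 f(4,4)=1
t=5: f(5,-1)=5 f(5,1)=9 f(5,3)=5 f(5,5)=1
t=6: f(6,0)=14 f(6,2)=14 f(6,4)=6 f(6,6)=1
t=7: f(7,-1)=14 f(7,1)=28 f(7,3)=20 f(7,5)=7 f(7,7)=1
t=8: f(8,0)=42 f(8,2)=48 f(8,4)=27 f(8,6)=8 f(8,8)=1
t=9: f(9,-1)=42 f(9,1)=90 f(9,3)=75 f(9,5)=35 f(9,7)=9 f(9,9)=1
t=10: f(10,0)=132 f(10,2)=165 f(10,4)=110 f(10,6)=44 f(10,8)=10 f(10,10)=1
t=11: f(11,-1)=132 f(11,1)=297 f(11,3)=275 f(11,5)=154 f(11,7)=54 f(11,9)=11 f(11,11)=1
t=12: f(12,0)=429 f(12,2)=572 f(12,4)=429 f(12,6)=208 f(12,8)=65 f(12,10)=12 f(12,12)=1
t=13: f(13,-1)=429 f(13,1)=1001 f(13,3)=1001 f(13,5)=637 f(13,7)=273 f(13,9)=77 f(13,11)=13 f(13,13)=1
t=14: f(14,0)=1430 f(14,2)=2002 f(14,4)=1638 f(14,6)=910 f(14,8)=350 f(14,10)=90 f(14,12)=14 f(14,14)=1
t=15: f(15,-1)=1430 f(15,1)=3432 f(15,3)=3640 f(15,5)=2548 f(15,7)=1260 f(15,9)=440 f(15,11)=104 f(15,13)=15 f(15,15)=1
t=16: f(16,0)=4862 f(16,2)=7072 f(16,4)=6188 f(16,6)=3808 f(16,8)=1700 f(16,10)=544 f(16,12)=119 f(16,14)=16 f(16,16)=1
t=17: f(17,-1)=4862 f(17,1)=11934 f(17,3)=13260 f(17,5)=9996 f(17,7)=5508 f(17,9)=2244 f(17,11)=663 f(17,13)=135 f(17,15)=17 f(17,17)=1
t=18: f(18,0)=16796 f(18,2)=25194 f(18,4)=23256 f(18,6)=15504 f(18,8)=7752 f(18,10)=2907 f(18,12)=798 f(18,14)=152 f(18,16)=18 f(18,18)=1
t=19: f(19,-1)=16796 f(19,1)=41990 f(19,3)=48450 f(19,5)=38760 f(19,7)=23256 f(19,9)=10659 f(19,11)=3705 f(19,13)=950 f(19,15)=170 f(19,17)=19 f(19,19)=1
t=20: f(20,0)=58786 f(20,2)=90440 f(20,4)=87210 f(20,6)=62016 f(20,8)=33915 f(20,10)=14364 f(20,12)=4655 f(20,14)=1120 f(20,16)=189 f(20,18)=20 f(20,20)=1
t=21: f(21,-1)=58786 f(21,1)=149226 f(21,3)=177650 f(21,5)=149226 f(21,7)=95931 f(21,9)=48279 f(21,11)=19019 f(21,13)=5775 f(21,15)=1309 f(21,17)=209 f(21,19)=21 f(21,21)=1
t=22: f(22,0)=208012 f(22,2)=326876 f(22,4)=326876 f(22,6)=245157 f(22,8)=144210 f(22,10)=67298 f(22,12)=24794 f(22,14)=7084 f(22,16)=1518 f(22,18)=230 f(22,20)=22 f(22,22)=1
t=23: f(23,-1)=208012 f(23,1)=534888 f(23,3)=653752 f(23,5)=572033 f(23,7)=389367 f(23,9)=211508 f(23,11)=92092 f(23,13)=31878 f(23,15)=8602 f(23,17)=1748 f(23,19)=252 f(23,21)=23 f(23,23)=1
t=24: f(24,0)=742900 f(24,2)=1188640 f(24,4)=1225785 f(24,6)=961400 f(24,8)=600875 f(24,10)=303600 f(24,12)=123970 f(24,14)=40480 f(24,16)=10350 f(24,18)=2000 f(24,20)=275 f(24,22)=24 f(24,24)=1
t=25: f(25,-1)=742900 f(25,1)=1931540 f(25,3)=2414425 f(25,5)=2187185 f(25,7)=1562275 f(25,9)=904475 f(25,11)=427570 f(25,13)=164450 f(25,15)=50830 f(25,17)=12350 f(25,19)=2275 f(25,21)=299 f(25,23)=25 f(25,25)=1
t=26: f(26,0)=2674440 f(26,2)=4345965 f(26,4)=4601610 f(26,6)=3749460 f(26,8)=2466750 f(26,10)=1332045 f(26,12)=592020 f(26,14)=215280 f(26,16)=63180 f(26,18)=14625 f(26,20)=2574 f(26,22)=324 f(26,24)=26 f(26,26)=1
t=27: f(27,-1)=2674440 f(27,1)=7020405 f(27,3)=8947575 f(27,5)=8351070 f(27,7)=6216210 f(27,9)=3798795 f(27,11)=1924065 f(27,13)=807300 f(27,15)=278460 f(27,17)=77805 f(27,19)=17199 f(27,21)=2898 f(27,23)=350 f(27,25)=27 f(27,27)=1
Σ_s f(27,s) = 40116600
P = 40116600/134217728 = 5014575/16777216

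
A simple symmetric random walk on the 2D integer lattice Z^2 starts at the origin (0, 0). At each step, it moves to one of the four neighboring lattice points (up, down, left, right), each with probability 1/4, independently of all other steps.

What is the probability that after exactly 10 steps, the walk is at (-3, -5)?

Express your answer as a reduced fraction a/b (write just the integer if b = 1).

Answer: 525/262144

Derivation:
Let h be the number of horizontal steps (so 10-h are vertical). To end at (-3,-5) need (h-3)/2 right-steps and ((10-h)-5)/2 up-steps.
Sum over h with 3 ≤ h ≤ 5, h ≡ 1 (mod 2), 10-h ≡ 1 (mod 2):
h=3: C(10,3)·C(3,0)·C(7,1) = 120·1·7 = 840
h=5: C(10,5)·C(5,1)·C(5,0) = 252·5·1 = 1260
Total favorable: 2100
Total paths: 4^10 = 1048576
P = 2100/1048576 = 525/262144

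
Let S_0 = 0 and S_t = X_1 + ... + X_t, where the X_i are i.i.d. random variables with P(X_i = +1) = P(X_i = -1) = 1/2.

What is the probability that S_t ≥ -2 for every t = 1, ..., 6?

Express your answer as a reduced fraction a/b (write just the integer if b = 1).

Let f(t,s) = #length-t paths at position s with S_1..S_t all ≥ -2.
f(t,s) = f(t-1,s-1) + f(t-1,s+1) for s ≥ -2; f(t,s) = 0 for s < -2.
t=0: f(0,0)=1
t=1: f(1,-1)=1 f(1,1)=1
t=2: f(2,-2)=1 f(2,0)=2 f(2,2)=1
t=3: f(3,-1)=3 f(3,1)=3 f(3,3)=1
t=4: f(4,-2)=3 f(4,0)=6 f(4,2)=4 f(4,4)=1
t=5: f(5,-1)=9 f(5,1)=10 f(5,3)=5 f(5,5)=1
t=6: f(6,-2)=9 f(6,0)=19 f(6,2)=15 f(6,4)=6 f(6,6)=1
Σ_s f(6,s) = 50
P = 50/64 = 25/32

Answer: 25/32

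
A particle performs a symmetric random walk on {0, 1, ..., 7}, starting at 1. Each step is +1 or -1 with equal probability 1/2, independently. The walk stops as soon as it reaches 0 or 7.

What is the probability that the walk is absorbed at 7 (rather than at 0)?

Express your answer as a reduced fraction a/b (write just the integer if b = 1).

Answer: 1/7

Derivation:
Symmetric walk (p = 1/2): the harmonic-function argument gives P(hit 7 before 0 | start at 1) = a/N.
P = 1/7 = 1/7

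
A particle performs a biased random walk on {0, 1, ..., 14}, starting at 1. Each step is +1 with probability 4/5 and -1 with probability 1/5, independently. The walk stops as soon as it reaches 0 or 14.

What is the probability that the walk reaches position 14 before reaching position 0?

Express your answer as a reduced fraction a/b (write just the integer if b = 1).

Biased walk: p = 4/5, q = 1/5, r = q/p = 1/4
Gambler's ruin: P(hit 14 before 0 | start at 1) = (1 - r^a)/(1 - r^N)
r^1 = 1/4; r^14 = 1/268435456
P = (1 - 1/4) / (1 - 1/268435456) = 3/4 / 268435455/268435456 = 67108864/89478485

Answer: 67108864/89478485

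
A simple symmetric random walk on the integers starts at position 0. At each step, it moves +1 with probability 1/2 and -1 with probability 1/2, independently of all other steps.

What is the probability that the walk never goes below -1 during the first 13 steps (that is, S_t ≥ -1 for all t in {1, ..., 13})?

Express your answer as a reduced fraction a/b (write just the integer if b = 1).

Answer: 429/1024

Derivation:
Let f(t,s) = #length-t paths at position s with S_1..S_t all ≥ -1.
f(t,s) = f(t-1,s-1) + f(t-1,s+1) for s ≥ -1; f(t,s) = 0 for s < -1.
t=0: f(0,0)=1
t=1: f(1,-1)=1 f(1,1)=1
t=2: f(2,0)=2 f(2,2)=1
t=3: f(3,-1)=2 f(3,1)=3 f(3,3)=1
t=4: f(4,0)=5 f(4,2)=4 f(4,4)=1
t=5: f(5,-1)=5 f(5,1)=9 f(5,3)=5 f(5,5)=1
t=6: f(6,0)=14 f(6,2)=14 f(6,4)=6 f(6,6)=1
t=7: f(7,-1)=14 f(7,1)=28 f(7,3)=20 f(7,5)=7 f(7,7)=1
t=8: f(8,0)=42 f(8,2)=48 f(8,4)=27 f(8,6)=8 f(8,8)=1
t=9: f(9,-1)=42 f(9,1)=90 f(9,3)=75 f(9,5)=35 f(9,7)=9 f(9,9)=1
t=10: f(10,0)=132 f(10,2)=165 f(10,4)=110 f(10,6)=44 f(10,8)=10 f(10,10)=1
t=11: f(11,-1)=132 f(11,1)=297 f(11,3)=275 f(11,5)=154 f(11,7)=54 f(11,9)=11 f(11,11)=1
t=12: f(12,0)=429 f(12,2)=572 f(12,4)=429 f(12,6)=208 f(12,8)=65 f(12,10)=12 f(12,12)=1
t=13: f(13,-1)=429 f(13,1)=1001 f(13,3)=1001 f(13,5)=637 f(13,7)=273 f(13,9)=77 f(13,11)=13 f(13,13)=1
Σ_s f(13,s) = 3432
P = 3432/8192 = 429/1024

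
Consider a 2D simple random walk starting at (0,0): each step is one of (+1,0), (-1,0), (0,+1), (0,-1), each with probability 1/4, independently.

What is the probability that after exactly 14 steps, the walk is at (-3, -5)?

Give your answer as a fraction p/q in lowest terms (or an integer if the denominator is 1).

Answer: 273273/67108864

Derivation:
Let h be the number of horizontal steps (so 14-h are vertical). To end at (-3,-5) need (h-3)/2 right-steps and ((14-h)-5)/2 up-steps.
Sum over h with 3 ≤ h ≤ 9, h ≡ 1 (mod 2), 14-h ≡ 1 (mod 2):
h=3: C(14,3)·C(3,0)·C(11,3) = 364·1·165 = 60060
h=5: C(14,5)·C(5,1)·C(9,2) = 2002·5·36 = 360360
h=7: C(14,7)·C(7,2)·C(7,1) = 3432·21·7 = 504504
h=9: C(14,9)·C(9,3)·C(5,0) = 2002·84·1 = 168168
Total favorable: 1093092
Total paths: 4^14 = 268435456
P = 1093092/268435456 = 273273/67108864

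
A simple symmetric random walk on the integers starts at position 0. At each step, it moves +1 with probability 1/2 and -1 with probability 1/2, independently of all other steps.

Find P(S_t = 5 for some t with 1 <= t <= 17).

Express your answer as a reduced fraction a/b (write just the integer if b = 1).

Answer: 7795/32768

Derivation:
Count via complement. Let g(t,s) = #length-t paths at position s with S_1..S_t all ≠ 5.
g(t,s) = g(t-1,s-1) + g(t-1,s+1) for s ≠ 5; g(t,5) = 0.
t=0: g(0,0)=1
t=1: g(1,-1)=1 g(1,1)=1
t=2: g(2,-2)=1 g(2,0)=2 g(2,2)=1
t=3: g(3,-3)=1 g(3,-1)=3 g(3,1)=3 g(3,3)=1
t=4: g(4,-4)=1 g(4,-2)=4 g(4,0)=6 g(4,2)=4 g(4,4)=1
t=5: g(5,-5)=1 g(5,-3)=5 g(5,-1)=10 g(5,1)=10 g(5,3)=5
t=6: g(6,-6)=1 g(6,-4)=6 g(6,-2)=15 g(6,0)=20 g(6,2)=15 g(6,4)=5
t=7: g(7,-7)=1 g(7,-5)=7 g(7,-3)=21 g(7,-1)=35 g(7,1)=35 g(7,3)=20
t=8: g(8,-8)=1 g(8,-6)=8 g(8,-4)=28 g(8,-2)=56 g(8,0)=70 g(8,2)=55 g(8,4)=20
t=9: g(9,-9)=1 g(9,-7)=9 g(9,-5)=36 g(9,-3)=84 g(9,-1)=126 g(9,1)=125 g(9,3)=75
t=10: g(10,-10)=1 g(10,-8)=10 g(10,-6)=45 g(10,-4)=120 g(10,-2)=210 g(10,0)=251 g(10,2)=200 g(10,4)=75
t=11: g(11,-11)=1 g(11,-9)=11 g(11,-7)=55 g(11,-5)=165 g(11,-3)=330 g(11,-1)=461 g(11,1)=451 g(11,3)=275
t=12: g(12,-12)=1 g(12,-10)=12 g(12,-8)=66 g(12,-6)=220 g(12,-4)=495 g(12,-2)=791 g(12,0)=912 g(12,2)=726 g(12,4)=275
t=13: g(13,-13)=1 g(13,-11)=13 g(13,-9)=78 g(13,-7)=286 g(13,-5)=715 g(13,-3)=1286 g(13,-1)=1703 g(13,1)=1638 g(13,3)=1001
t=14: g(14,-14)=1 g(14,-12)=14 g(14,-10)=91 g(14,-8)=364 g(14,-6)=1001 g(14,-4)=2001 g(14,-2)=2989 g(14,0)=3341 g(14,2)=2639 g(14,4)=1001
t=15: g(15,-15)=1 g(15,-13)=15 g(15,-11)=105 g(15,-9)=455 g(15,-7)=1365 g(15,-5)=3002 g(15,-3)=4990 g(15,-1)=6330 g(15,1)=5980 g(15,3)=3640
t=16: g(16,-16)=1 g(16,-14)=16 g(16,-12)=120 g(16,-10)=560 g(16,-8)=1820 g(16,-6)=4367 g(16,-4)=7992 g(16,-2)=11320 g(16,0)=12310 g(16,2)=9620 g(16,4)=3640
t=17: g(17,-17)=1 g(17,-15)=17 g(17,-13)=136 g(17,-11)=680 g(17,-9)=2380 g(17,-7)=6187 g(17,-5)=12359 g(17,-3)=19312 g(17,-1)=23630 g(17,1)=21930 g(17,3)=13260
Paths never hitting 5: Σ_s g(17,s) = 99892
Paths hitting 5: 2^17 - 99892 = 31180
P = 31180/131072 = 7795/32768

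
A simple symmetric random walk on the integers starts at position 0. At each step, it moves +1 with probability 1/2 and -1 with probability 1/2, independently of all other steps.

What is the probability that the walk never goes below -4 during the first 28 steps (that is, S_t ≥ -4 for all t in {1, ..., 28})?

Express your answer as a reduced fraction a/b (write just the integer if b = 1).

Answer: 87922215/134217728

Derivation:
Let f(t,s) = #length-t paths at position s with S_1..S_t all ≥ -4.
f(t,s) = f(t-1,s-1) + f(t-1,s+1) for s ≥ -4; f(t,s) = 0 for s < -4.
t=0: f(0,0)=1
t=1: f(1,-1)=1 f(1,1)=1
t=2: f(2,-2)=1 f(2,0)=2 f(2,2)=1
t=3: f(3,-3)=1 f(3,-1)=3 f(3,1)=3 f(3,3)=1
t=4: f(4,-4)=1 f(4,-2)=4 f(4,0)=6 f(4,2)=4 f(4,4)=1
t=5: f(5,-3)=5 f(5,-1)=10 f(5,1)=10 f(5,3)=5 f(5,5)=1
t=6: f(6,-4)=5 f(6,-2)=15 f(6,0)=20 f(6,2)=15 f(6,4)=6 f(6,6)=1
t=7: f(7,-3)=20 f(7,-1)=35 f(7,1)=35 f(7,3)=21 f(7,5)=7 f(7,7)=1
t=8: f(8,-4)=20 f(8,-2)=55 f(8,0)=70 f(8,2)=56 f(8,4)=28 f(8,6)=8 f(8,8)=1
t=9: f(9,-3)=75 f(9,-1)=125 f(9,1)=126 f(9,3)=84 f(9,5)=36 f(9,7)=9 f(9,9)=1
t=10: f(10,-4)=75 f(10,-2)=200 f(10,0)=251 f(10,2)=210 f(10,4)=120 f(10,6)=45 f(10,8)=10 f(10,10)=1
t=11: f(11,-3)=275 f(11,-1)=451 f(11,1)=461 f(11,3)=330 f(11,5)=165 f(11,7)=55 f(11,9)=11 f(11,11)=1
t=12: f(12,-4)=275 f(12,-2)=726 f(12,0)=912 f(12,2)=791 f(12,4)=495 f(12,6)=220 f(12,8)=66 f(12,10)=12 f(12,12)=1
t=13: f(13,-3)=1001 f(13,-1)=1638 f(13,1)=1703 f(13,3)=1286 f(13,5)=715 f(13,7)=286 f(13,9)=78 f(13,11)=13 f(13,13)=1
t=14: f(14,-4)=1001 f(14,-2)=2639 f(14,0)=3341 f(14,2)=2989 f(14,4)=2001 f(14,6)=1001 f(14,8)=364 f(14,10)=91 f(14,12)=14 f(14,14)=1
t=15: f(15,-3)=3640 f(15,-1)=5980 f(15,1)=6330 f(15,3)=4990 f(15,5)=3002 f(15,7)=1365 f(15,9)=455 f(15,11)=105 f(15,13)=15 f(15,15)=1
t=16: f(16,-4)=3640 f(16,-2)=9620 f(16,0)=12310 f(16,2)=11320 f(16,4)=7992 f(16,6)=4367 f(16,8)=1820 f(16,10)=560 f(16,12)=120 f(16,14)=16 f(16,16)=1
t=17: f(17,-3)=13260 f(17,-1)=21930 f(17,1)=23630 f(17,3)=19312 f(17,5)=12359 f(17,7)=6187 f(17,9)=2380 f(17,11)=680 f(17,13)=136 f(17,15)=17 f(17,17)=1
t=18: f(18,-4)=13260 f(18,-2)=35190 f(18,0)=45560 f(18,2)=42942 f(18,4)=31671 f(18,6)=18546 f(18,8)=8567 f(18,10)=3060 f(18,12)=816 f(18,14)=153 f(18,16)=18 f(18,18)=1
t=19: f(19,-3)=48450 f(19,-1)=80750 f(19,1)=88502 f(19,3)=74613 f(19,5)=50217 f(19,7)=27113 f(19,9)=11627 f(19,11)=3876 f(19,13)=969 f(19,15)=171 f(19,17)=19 f(19,19)=1
t=20: f(20,-4)=48450 f(20,-2)=129200 f(20,0)=169252 f(20,2)=163115 f(20,4)=124830 f(20,6)=77330 f(20,8)=38740 f(20,10)=15503 f(20,12)=4845 f(20,14)=1140 f(20,16)=190 f(20,18)=20 f(20,20)=1
t=21: f(21,-3)=177650 f(21,-1)=298452 f(21,1)=332367 f(21,3)=287945 f(21,5)=202160 f(21,7)=116070 f(21,9)=54243 f(21,11)=20348 f(21,13)=5985 f(21,15)=1330 f(21,17)=210 f(21,19)=21 f(21,21)=1
t=22: f(22,-4)=177650 f(22,-2)=476102 f(22,0)=630819 f(22,2)=620312 f(22,4)=490105 f(22,6)=318230 f(22,8)=170313 f(22,10)=74591 f(22,12)=26333 f(22,14)=7315 f(22,16)=1540 f(22,18)=231 f(22,20)=22 f(22,22)=1
t=23: f(23,-3)=653752 f(23,-1)=1106921 f(23,1)=1251131 f(23,3)=1110417 f(23,5)=808335 f(23,7)=488543 f(23,9)=244904 f(23,11)=100924 f(23,13)=33648 f(23,15)=8855 f(23,17)=1771 f(23,19)=253 f(23,21)=23 f(23,23)=1
t=24: f(24,-4)=653752 f(24,-2)=1760673 f(24,0)=2358052 f(24,2)=2361548 f(24,4)=1918752 f(24,6)=1296878 f(24,8)=733447 f(24,10)=345828 f(24,12)=134572 f(24,14)=42503 f(24,16)=10626 f(24,18)=2024 f(24,20)=276 f(24,22)=24 f(24,24)=1
t=25: f(25,-3)=2414425 f(25,-1)=4118725 f(25,1)=4719600 f(25,3)=4280300 f(25,5)=3215630 f(25,7)=2030325 f(25,9)=1079275 f(25,11)=480400 f(25,13)=177075 f(25,15)=53129 f(25,17)=12650 f(25,19)=2300 f(25,21)=300 f(25,23)=25 f(25,25)=1
t=26: f(26,-4)=2414425 f(26,-2)=6533150 f(26,0)=8838325 f(26,2)=8999900 f(26,4)=7495930 f(26,6)=5245955 f(26,8)=3109600 f(26,10)=1559675 f(26,12)=657475 f(26,14)=230204 f(26,16)=65779 f(26,18)=14950 f(26,20)=2600 f(26,22)=325 f(26,24)=26 f(26,26)=1
t=27: f(27,-3)=8947575 f(27,-1)=15371475 f(27,1)=17838225 f(27,3)=16495830 f(27,5)=12741885 f(27,7)=8355555 f(27,9)=4669275 f(27,11)=2217150 f(27,13)=887679 f(27,15)=295983 f(27,17)=80729 f(27,19)=17550 f(27,21)=2925 f(27,23)=351 f(27,25)=27 f(27,27)=1
t=28: f(28,-4)=8947575 f(28,-2)=24319050 f(28,0)=33209700 f(28,2)=34334055 f(28,4)=29237715 f(28,6)=21097440 f(28,8)=13024830 f(28,10)=6886425 f(28,12)=3104829 f(28,14)=1183662 f(28,16)=376712 f(28,18)=98279 f(28,20)=20475 f(28,22)=3276 f(28,24)=378 f(28,26)=28 f(28,28)=1
Σ_s f(28,s) = 175844430
P = 175844430/268435456 = 87922215/134217728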